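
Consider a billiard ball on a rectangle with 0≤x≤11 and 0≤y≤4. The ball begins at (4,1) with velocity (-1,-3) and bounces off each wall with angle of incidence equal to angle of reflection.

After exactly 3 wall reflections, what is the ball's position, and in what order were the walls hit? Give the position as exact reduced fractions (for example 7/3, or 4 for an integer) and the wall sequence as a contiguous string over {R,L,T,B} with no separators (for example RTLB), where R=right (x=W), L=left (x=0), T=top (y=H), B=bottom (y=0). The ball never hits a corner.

Final position: (1,0)
Wall sequence: BTB

1. t=1/3 → B at (11/3,0); v=(-1,3)
2. t=4/3 → T at (7/3,4); v=(-1,-3)
3. t=4/3 → B at (1,0); v=(-1,3)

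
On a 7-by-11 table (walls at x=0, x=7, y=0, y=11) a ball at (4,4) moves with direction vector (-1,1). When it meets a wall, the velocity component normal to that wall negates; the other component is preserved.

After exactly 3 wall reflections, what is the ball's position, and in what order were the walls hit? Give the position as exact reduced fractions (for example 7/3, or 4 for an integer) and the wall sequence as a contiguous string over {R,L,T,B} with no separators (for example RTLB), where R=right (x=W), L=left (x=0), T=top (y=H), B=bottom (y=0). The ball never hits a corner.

1. t=4 → L at (0,8); v=(1,1)
2. t=3 → T at (3,11); v=(1,-1)
3. t=4 → R at (7,7); v=(-1,-1)

Final position: (7,7)
Wall sequence: LTR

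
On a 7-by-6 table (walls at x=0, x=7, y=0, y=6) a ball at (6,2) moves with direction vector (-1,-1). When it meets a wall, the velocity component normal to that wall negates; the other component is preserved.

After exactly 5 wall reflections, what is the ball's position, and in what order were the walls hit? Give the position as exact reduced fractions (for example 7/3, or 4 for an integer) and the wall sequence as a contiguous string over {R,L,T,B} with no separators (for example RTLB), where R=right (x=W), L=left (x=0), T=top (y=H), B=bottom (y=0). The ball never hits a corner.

1. t=2 → B at (4,0); v=(-1,1)
2. t=4 → L at (0,4); v=(1,1)
3. t=2 → T at (2,6); v=(1,-1)
4. t=5 → R at (7,1); v=(-1,-1)
5. t=1 → B at (6,0); v=(-1,1)

Final position: (6,0)
Wall sequence: BLTRB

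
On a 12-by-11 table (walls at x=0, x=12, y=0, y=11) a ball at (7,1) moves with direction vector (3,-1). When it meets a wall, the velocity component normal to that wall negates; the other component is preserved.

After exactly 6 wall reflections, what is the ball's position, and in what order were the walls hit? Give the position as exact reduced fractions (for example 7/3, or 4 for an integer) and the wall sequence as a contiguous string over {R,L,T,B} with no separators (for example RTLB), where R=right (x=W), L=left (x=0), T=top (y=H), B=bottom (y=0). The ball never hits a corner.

1. t=1 → B at (10,0); v=(3,1)
2. t=2/3 → R at (12,2/3); v=(-3,1)
3. t=4 → L at (0,14/3); v=(3,1)
4. t=4 → R at (12,26/3); v=(-3,1)
5. t=7/3 → T at (5,11); v=(-3,-1)
6. t=5/3 → L at (0,28/3); v=(3,-1)

Final position: (0,28/3)
Wall sequence: BRLRTL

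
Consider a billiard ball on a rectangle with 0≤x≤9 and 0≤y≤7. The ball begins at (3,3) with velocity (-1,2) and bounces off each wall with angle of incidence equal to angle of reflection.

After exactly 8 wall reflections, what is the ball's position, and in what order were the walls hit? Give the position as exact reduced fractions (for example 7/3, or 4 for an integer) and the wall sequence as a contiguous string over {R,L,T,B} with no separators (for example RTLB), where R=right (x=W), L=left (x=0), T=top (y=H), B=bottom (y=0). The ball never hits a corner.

Final position: (3/2,0)
Wall sequence: TLBTRBTB

1. t=2 → T at (1,7); v=(-1,-2)
2. t=1 → L at (0,5); v=(1,-2)
3. t=5/2 → B at (5/2,0); v=(1,2)
4. t=7/2 → T at (6,7); v=(1,-2)
5. t=3 → R at (9,1); v=(-1,-2)
6. t=1/2 → B at (17/2,0); v=(-1,2)
7. t=7/2 → T at (5,7); v=(-1,-2)
8. t=7/2 → B at (3/2,0); v=(-1,2)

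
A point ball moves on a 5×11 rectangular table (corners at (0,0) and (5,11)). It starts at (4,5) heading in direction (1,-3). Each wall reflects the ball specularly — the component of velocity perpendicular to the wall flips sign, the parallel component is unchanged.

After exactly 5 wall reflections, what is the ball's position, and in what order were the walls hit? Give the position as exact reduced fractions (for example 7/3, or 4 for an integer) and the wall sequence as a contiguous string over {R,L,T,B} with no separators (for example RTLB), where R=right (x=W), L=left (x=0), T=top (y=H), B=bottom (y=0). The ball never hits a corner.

Final position: (3,0)
Wall sequence: RBTLB

1. t=1 → R at (5,2); v=(-1,-3)
2. t=2/3 → B at (13/3,0); v=(-1,3)
3. t=11/3 → T at (2/3,11); v=(-1,-3)
4. t=2/3 → L at (0,9); v=(1,-3)
5. t=3 → B at (3,0); v=(1,3)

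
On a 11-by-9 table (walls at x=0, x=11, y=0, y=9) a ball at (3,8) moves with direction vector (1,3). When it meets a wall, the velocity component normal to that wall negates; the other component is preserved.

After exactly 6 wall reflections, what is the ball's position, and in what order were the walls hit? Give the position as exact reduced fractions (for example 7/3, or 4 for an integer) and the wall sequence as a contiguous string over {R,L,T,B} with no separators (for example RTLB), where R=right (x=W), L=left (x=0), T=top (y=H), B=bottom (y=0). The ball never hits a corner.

1. t=1/3 → T at (10/3,9); v=(1,-3)
2. t=3 → B at (19/3,0); v=(1,3)
3. t=3 → T at (28/3,9); v=(1,-3)
4. t=5/3 → R at (11,4); v=(-1,-3)
5. t=4/3 → B at (29/3,0); v=(-1,3)
6. t=3 → T at (20/3,9); v=(-1,-3)

Final position: (20/3,9)
Wall sequence: TBTRBT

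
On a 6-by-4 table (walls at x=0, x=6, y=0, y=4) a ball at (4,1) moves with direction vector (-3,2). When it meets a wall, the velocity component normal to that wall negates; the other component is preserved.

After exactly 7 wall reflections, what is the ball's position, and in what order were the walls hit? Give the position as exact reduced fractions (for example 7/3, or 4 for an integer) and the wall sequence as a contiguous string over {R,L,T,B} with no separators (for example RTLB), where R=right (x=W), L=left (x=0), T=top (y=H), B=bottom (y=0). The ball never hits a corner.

1. t=4/3 → L at (0,11/3); v=(3,2)
2. t=1/6 → T at (1/2,4); v=(3,-2)
3. t=11/6 → R at (6,1/3); v=(-3,-2)
4. t=1/6 → B at (11/2,0); v=(-3,2)
5. t=11/6 → L at (0,11/3); v=(3,2)
6. t=1/6 → T at (1/2,4); v=(3,-2)
7. t=11/6 → R at (6,1/3); v=(-3,-2)

Final position: (6,1/3)
Wall sequence: LTRBLTR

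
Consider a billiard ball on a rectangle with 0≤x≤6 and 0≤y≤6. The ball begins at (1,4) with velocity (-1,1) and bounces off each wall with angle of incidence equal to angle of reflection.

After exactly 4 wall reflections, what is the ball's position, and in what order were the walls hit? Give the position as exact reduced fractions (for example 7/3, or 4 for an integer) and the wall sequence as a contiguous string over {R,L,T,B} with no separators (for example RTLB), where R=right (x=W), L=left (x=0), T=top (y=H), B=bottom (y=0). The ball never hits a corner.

1. t=1 → L at (0,5); v=(1,1)
2. t=1 → T at (1,6); v=(1,-1)
3. t=5 → R at (6,1); v=(-1,-1)
4. t=1 → B at (5,0); v=(-1,1)

Final position: (5,0)
Wall sequence: LTRB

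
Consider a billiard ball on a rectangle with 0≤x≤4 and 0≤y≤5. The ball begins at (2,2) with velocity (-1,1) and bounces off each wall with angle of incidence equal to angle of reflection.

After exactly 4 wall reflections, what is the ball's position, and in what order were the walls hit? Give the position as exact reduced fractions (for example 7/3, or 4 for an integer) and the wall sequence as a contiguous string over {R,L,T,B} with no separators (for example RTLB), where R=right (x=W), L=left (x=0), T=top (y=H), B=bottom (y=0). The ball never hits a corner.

1. t=2 → L at (0,4); v=(1,1)
2. t=1 → T at (1,5); v=(1,-1)
3. t=3 → R at (4,2); v=(-1,-1)
4. t=2 → B at (2,0); v=(-1,1)

Final position: (2,0)
Wall sequence: LTRB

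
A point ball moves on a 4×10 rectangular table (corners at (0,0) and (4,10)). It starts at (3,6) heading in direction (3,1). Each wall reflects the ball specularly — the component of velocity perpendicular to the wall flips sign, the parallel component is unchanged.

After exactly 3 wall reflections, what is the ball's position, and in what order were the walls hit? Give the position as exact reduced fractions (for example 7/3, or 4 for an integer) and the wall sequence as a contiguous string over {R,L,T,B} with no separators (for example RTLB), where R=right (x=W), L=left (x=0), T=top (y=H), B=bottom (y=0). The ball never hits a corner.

Final position: (4,9)
Wall sequence: RLR

1. t=1/3 → R at (4,19/3); v=(-3,1)
2. t=4/3 → L at (0,23/3); v=(3,1)
3. t=4/3 → R at (4,9); v=(-3,1)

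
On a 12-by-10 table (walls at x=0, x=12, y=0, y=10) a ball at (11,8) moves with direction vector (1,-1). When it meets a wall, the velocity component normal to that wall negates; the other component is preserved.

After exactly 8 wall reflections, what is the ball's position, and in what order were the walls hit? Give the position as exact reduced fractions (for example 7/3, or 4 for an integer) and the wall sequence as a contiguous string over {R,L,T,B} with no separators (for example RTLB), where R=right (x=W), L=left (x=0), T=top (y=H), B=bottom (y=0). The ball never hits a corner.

Final position: (1,10)
Wall sequence: RBLTRBLT

1. t=1 → R at (12,7); v=(-1,-1)
2. t=7 → B at (5,0); v=(-1,1)
3. t=5 → L at (0,5); v=(1,1)
4. t=5 → T at (5,10); v=(1,-1)
5. t=7 → R at (12,3); v=(-1,-1)
6. t=3 → B at (9,0); v=(-1,1)
7. t=9 → L at (0,9); v=(1,1)
8. t=1 → T at (1,10); v=(1,-1)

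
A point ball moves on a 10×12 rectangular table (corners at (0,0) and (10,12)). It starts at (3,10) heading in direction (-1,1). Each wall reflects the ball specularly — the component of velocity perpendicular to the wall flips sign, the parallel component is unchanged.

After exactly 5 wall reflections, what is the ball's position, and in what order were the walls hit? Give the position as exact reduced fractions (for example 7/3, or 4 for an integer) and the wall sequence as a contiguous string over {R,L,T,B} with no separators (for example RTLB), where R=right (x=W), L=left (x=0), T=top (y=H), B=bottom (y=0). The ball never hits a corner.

Final position: (0,9)
Wall sequence: TLRBL

1. t=2 → T at (1,12); v=(-1,-1)
2. t=1 → L at (0,11); v=(1,-1)
3. t=10 → R at (10,1); v=(-1,-1)
4. t=1 → B at (9,0); v=(-1,1)
5. t=9 → L at (0,9); v=(1,1)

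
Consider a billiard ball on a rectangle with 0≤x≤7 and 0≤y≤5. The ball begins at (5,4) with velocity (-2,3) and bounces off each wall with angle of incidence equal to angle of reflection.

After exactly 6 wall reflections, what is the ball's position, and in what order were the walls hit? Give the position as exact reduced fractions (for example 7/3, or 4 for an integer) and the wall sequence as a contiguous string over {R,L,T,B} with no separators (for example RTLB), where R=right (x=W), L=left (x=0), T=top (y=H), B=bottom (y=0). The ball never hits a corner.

1. t=1/3 → T at (13/3,5); v=(-2,-3)
2. t=5/3 → B at (1,0); v=(-2,3)
3. t=1/2 → L at (0,3/2); v=(2,3)
4. t=7/6 → T at (7/3,5); v=(2,-3)
5. t=5/3 → B at (17/3,0); v=(2,3)
6. t=2/3 → R at (7,2); v=(-2,3)

Final position: (7,2)
Wall sequence: TBLTBR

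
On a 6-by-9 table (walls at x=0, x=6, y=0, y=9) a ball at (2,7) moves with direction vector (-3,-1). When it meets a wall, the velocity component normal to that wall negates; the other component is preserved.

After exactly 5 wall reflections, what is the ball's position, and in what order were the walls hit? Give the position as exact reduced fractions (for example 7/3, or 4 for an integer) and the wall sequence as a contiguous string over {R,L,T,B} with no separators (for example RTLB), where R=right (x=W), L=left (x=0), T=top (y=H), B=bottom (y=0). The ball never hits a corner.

1. t=2/3 → L at (0,19/3); v=(3,-1)
2. t=2 → R at (6,13/3); v=(-3,-1)
3. t=2 → L at (0,7/3); v=(3,-1)
4. t=2 → R at (6,1/3); v=(-3,-1)
5. t=1/3 → B at (5,0); v=(-3,1)

Final position: (5,0)
Wall sequence: LRLRB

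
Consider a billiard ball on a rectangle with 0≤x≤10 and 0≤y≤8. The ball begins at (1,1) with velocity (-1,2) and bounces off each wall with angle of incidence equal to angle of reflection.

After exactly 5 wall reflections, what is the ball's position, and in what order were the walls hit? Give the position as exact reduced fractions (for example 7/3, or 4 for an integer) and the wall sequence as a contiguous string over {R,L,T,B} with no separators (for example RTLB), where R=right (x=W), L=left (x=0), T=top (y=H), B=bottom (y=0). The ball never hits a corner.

Final position: (19/2,8)
Wall sequence: LTBRT

1. t=1 → L at (0,3); v=(1,2)
2. t=5/2 → T at (5/2,8); v=(1,-2)
3. t=4 → B at (13/2,0); v=(1,2)
4. t=7/2 → R at (10,7); v=(-1,2)
5. t=1/2 → T at (19/2,8); v=(-1,-2)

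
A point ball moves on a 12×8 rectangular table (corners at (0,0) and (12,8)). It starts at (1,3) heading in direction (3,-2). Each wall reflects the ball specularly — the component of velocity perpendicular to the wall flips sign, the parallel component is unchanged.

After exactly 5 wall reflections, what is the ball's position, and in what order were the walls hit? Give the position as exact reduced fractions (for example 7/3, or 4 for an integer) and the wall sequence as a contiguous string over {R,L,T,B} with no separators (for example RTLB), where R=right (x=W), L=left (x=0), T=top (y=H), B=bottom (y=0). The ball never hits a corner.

1. t=3/2 → B at (11/2,0); v=(3,2)
2. t=13/6 → R at (12,13/3); v=(-3,2)
3. t=11/6 → T at (13/2,8); v=(-3,-2)
4. t=13/6 → L at (0,11/3); v=(3,-2)
5. t=11/6 → B at (11/2,0); v=(3,2)

Final position: (11/2,0)
Wall sequence: BRTLB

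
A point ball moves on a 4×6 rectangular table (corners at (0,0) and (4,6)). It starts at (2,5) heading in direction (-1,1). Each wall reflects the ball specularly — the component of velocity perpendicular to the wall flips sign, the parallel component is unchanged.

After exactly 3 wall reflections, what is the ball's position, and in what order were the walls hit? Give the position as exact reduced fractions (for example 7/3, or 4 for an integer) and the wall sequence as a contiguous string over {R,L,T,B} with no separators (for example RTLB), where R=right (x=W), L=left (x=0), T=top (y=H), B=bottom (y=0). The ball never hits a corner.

1. t=1 → T at (1,6); v=(-1,-1)
2. t=1 → L at (0,5); v=(1,-1)
3. t=4 → R at (4,1); v=(-1,-1)

Final position: (4,1)
Wall sequence: TLR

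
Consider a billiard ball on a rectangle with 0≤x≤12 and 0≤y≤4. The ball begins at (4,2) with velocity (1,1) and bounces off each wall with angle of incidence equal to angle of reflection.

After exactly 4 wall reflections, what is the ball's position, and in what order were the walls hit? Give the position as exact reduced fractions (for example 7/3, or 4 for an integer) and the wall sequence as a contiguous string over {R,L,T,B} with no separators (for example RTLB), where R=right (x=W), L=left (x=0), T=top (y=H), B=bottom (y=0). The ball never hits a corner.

Final position: (10,4)
Wall sequence: TBRT

1. t=2 → T at (6,4); v=(1,-1)
2. t=4 → B at (10,0); v=(1,1)
3. t=2 → R at (12,2); v=(-1,1)
4. t=2 → T at (10,4); v=(-1,-1)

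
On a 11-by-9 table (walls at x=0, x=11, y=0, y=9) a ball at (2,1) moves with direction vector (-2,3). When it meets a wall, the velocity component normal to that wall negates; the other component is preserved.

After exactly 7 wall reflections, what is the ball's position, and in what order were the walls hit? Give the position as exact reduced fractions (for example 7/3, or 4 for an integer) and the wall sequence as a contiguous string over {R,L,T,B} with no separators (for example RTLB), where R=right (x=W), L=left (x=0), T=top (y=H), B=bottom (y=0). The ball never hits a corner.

Final position: (0,1)
Wall sequence: LTBRTBL

1. t=1 → L at (0,4); v=(2,3)
2. t=5/3 → T at (10/3,9); v=(2,-3)
3. t=3 → B at (28/3,0); v=(2,3)
4. t=5/6 → R at (11,5/2); v=(-2,3)
5. t=13/6 → T at (20/3,9); v=(-2,-3)
6. t=3 → B at (2/3,0); v=(-2,3)
7. t=1/3 → L at (0,1); v=(2,3)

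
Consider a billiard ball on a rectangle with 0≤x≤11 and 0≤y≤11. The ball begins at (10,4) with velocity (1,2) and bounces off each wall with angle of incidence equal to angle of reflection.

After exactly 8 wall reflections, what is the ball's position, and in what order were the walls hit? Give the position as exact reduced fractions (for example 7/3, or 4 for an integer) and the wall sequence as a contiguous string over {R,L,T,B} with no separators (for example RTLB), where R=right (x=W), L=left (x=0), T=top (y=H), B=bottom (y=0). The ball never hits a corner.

Final position: (17/2,11)
Wall sequence: RTBLTBRT

1. t=1 → R at (11,6); v=(-1,2)
2. t=5/2 → T at (17/2,11); v=(-1,-2)
3. t=11/2 → B at (3,0); v=(-1,2)
4. t=3 → L at (0,6); v=(1,2)
5. t=5/2 → T at (5/2,11); v=(1,-2)
6. t=11/2 → B at (8,0); v=(1,2)
7. t=3 → R at (11,6); v=(-1,2)
8. t=5/2 → T at (17/2,11); v=(-1,-2)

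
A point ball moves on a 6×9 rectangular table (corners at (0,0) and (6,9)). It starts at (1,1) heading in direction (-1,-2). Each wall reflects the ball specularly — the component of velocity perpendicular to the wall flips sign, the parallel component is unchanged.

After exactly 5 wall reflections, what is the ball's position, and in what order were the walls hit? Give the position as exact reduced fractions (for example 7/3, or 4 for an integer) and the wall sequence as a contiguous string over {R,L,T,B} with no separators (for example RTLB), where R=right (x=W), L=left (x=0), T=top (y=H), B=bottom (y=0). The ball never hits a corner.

Final position: (7/2,0)
Wall sequence: BLTRB

1. t=1/2 → B at (1/2,0); v=(-1,2)
2. t=1/2 → L at (0,1); v=(1,2)
3. t=4 → T at (4,9); v=(1,-2)
4. t=2 → R at (6,5); v=(-1,-2)
5. t=5/2 → B at (7/2,0); v=(-1,2)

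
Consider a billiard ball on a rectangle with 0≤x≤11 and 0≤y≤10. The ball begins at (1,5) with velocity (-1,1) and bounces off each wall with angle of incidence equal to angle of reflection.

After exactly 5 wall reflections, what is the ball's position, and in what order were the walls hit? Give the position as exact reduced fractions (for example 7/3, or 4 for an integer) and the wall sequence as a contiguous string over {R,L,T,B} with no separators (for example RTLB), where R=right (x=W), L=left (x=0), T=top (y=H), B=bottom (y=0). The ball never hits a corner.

1. t=1 → L at (0,6); v=(1,1)
2. t=4 → T at (4,10); v=(1,-1)
3. t=7 → R at (11,3); v=(-1,-1)
4. t=3 → B at (8,0); v=(-1,1)
5. t=8 → L at (0,8); v=(1,1)

Final position: (0,8)
Wall sequence: LTRBL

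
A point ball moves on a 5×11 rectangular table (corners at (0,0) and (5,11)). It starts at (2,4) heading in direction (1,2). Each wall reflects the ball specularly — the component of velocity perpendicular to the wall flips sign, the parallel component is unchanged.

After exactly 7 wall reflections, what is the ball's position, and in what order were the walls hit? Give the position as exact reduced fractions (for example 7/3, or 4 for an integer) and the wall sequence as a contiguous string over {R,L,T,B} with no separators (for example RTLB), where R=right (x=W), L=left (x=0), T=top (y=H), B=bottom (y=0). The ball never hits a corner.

Final position: (0,4)
Wall sequence: RTLBRTL

1. t=3 → R at (5,10); v=(-1,2)
2. t=1/2 → T at (9/2,11); v=(-1,-2)
3. t=9/2 → L at (0,2); v=(1,-2)
4. t=1 → B at (1,0); v=(1,2)
5. t=4 → R at (5,8); v=(-1,2)
6. t=3/2 → T at (7/2,11); v=(-1,-2)
7. t=7/2 → L at (0,4); v=(1,-2)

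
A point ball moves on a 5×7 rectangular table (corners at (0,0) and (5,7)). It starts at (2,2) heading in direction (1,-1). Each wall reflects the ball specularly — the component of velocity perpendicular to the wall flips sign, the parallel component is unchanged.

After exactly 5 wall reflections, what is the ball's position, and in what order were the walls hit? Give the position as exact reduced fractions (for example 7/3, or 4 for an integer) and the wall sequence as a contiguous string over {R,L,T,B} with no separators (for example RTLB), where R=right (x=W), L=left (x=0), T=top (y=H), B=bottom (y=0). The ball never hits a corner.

1. t=2 → B at (4,0); v=(1,1)
2. t=1 → R at (5,1); v=(-1,1)
3. t=5 → L at (0,6); v=(1,1)
4. t=1 → T at (1,7); v=(1,-1)
5. t=4 → R at (5,3); v=(-1,-1)

Final position: (5,3)
Wall sequence: BRLTR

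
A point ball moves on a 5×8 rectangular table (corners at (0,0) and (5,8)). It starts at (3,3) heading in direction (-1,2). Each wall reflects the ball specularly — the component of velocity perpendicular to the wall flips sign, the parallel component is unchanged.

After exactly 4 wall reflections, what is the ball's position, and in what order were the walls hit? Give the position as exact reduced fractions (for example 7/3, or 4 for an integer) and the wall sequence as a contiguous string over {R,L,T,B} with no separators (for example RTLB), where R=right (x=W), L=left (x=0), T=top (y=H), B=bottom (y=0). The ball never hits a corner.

Final position: (5,3)
Wall sequence: TLBR

1. t=5/2 → T at (1/2,8); v=(-1,-2)
2. t=1/2 → L at (0,7); v=(1,-2)
3. t=7/2 → B at (7/2,0); v=(1,2)
4. t=3/2 → R at (5,3); v=(-1,2)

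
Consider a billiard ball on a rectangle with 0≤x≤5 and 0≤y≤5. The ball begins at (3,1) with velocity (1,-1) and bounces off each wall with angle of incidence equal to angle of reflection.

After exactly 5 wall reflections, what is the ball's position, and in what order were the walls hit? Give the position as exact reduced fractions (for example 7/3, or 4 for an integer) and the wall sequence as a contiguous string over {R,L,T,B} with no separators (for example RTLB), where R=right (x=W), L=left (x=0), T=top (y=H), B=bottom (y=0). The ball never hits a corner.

Final position: (4,0)
Wall sequence: BRTLB

1. t=1 → B at (4,0); v=(1,1)
2. t=1 → R at (5,1); v=(-1,1)
3. t=4 → T at (1,5); v=(-1,-1)
4. t=1 → L at (0,4); v=(1,-1)
5. t=4 → B at (4,0); v=(1,1)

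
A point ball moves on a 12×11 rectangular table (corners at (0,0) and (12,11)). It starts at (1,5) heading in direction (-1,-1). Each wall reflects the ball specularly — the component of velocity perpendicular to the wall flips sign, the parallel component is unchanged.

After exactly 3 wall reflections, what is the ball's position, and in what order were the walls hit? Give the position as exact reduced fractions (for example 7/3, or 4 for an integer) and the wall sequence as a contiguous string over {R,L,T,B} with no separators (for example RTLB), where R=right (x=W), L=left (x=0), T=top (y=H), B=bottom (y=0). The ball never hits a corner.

1. t=1 → L at (0,4); v=(1,-1)
2. t=4 → B at (4,0); v=(1,1)
3. t=8 → R at (12,8); v=(-1,1)

Final position: (12,8)
Wall sequence: LBR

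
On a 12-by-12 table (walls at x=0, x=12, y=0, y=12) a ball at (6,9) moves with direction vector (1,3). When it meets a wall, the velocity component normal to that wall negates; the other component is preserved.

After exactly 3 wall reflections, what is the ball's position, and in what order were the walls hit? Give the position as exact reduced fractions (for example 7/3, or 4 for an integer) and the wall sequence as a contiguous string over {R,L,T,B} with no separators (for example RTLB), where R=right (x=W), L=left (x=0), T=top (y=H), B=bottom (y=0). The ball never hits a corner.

1. t=1 → T at (7,12); v=(1,-3)
2. t=4 → B at (11,0); v=(1,3)
3. t=1 → R at (12,3); v=(-1,3)

Final position: (12,3)
Wall sequence: TBR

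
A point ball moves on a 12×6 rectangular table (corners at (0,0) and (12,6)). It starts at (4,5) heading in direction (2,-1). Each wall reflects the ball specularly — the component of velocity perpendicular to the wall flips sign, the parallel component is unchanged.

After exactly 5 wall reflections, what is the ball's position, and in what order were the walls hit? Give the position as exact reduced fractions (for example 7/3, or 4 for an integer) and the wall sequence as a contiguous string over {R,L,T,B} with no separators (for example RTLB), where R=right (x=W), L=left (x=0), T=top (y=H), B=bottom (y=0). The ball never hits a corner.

Final position: (12,1)
Wall sequence: RBLTR

1. t=4 → R at (12,1); v=(-2,-1)
2. t=1 → B at (10,0); v=(-2,1)
3. t=5 → L at (0,5); v=(2,1)
4. t=1 → T at (2,6); v=(2,-1)
5. t=5 → R at (12,1); v=(-2,-1)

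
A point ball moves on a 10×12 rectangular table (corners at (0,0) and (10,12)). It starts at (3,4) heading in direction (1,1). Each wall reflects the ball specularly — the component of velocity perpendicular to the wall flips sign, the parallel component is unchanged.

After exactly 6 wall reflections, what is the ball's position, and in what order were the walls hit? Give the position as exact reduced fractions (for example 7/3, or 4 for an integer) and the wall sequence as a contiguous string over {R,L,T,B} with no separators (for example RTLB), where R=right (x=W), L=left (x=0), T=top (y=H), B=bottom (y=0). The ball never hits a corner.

Final position: (5,12)
Wall sequence: RTLBRT

1. t=7 → R at (10,11); v=(-1,1)
2. t=1 → T at (9,12); v=(-1,-1)
3. t=9 → L at (0,3); v=(1,-1)
4. t=3 → B at (3,0); v=(1,1)
5. t=7 → R at (10,7); v=(-1,1)
6. t=5 → T at (5,12); v=(-1,-1)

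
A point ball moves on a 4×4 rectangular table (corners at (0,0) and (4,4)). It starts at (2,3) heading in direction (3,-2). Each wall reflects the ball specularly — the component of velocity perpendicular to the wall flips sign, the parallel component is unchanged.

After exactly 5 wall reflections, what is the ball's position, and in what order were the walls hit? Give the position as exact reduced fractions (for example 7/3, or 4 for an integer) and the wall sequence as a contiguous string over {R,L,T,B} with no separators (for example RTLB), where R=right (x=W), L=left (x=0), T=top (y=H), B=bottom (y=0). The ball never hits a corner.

1. t=2/3 → R at (4,5/3); v=(-3,-2)
2. t=5/6 → B at (3/2,0); v=(-3,2)
3. t=1/2 → L at (0,1); v=(3,2)
4. t=4/3 → R at (4,11/3); v=(-3,2)
5. t=1/6 → T at (7/2,4); v=(-3,-2)

Final position: (7/2,4)
Wall sequence: RBLRT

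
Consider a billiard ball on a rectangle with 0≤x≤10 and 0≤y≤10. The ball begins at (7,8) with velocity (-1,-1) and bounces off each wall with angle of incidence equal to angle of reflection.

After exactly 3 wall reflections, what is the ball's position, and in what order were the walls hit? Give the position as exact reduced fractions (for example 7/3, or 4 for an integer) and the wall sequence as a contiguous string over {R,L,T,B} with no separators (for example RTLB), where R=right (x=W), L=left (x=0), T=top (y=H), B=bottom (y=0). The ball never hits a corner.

1. t=7 → L at (0,1); v=(1,-1)
2. t=1 → B at (1,0); v=(1,1)
3. t=9 → R at (10,9); v=(-1,1)

Final position: (10,9)
Wall sequence: LBR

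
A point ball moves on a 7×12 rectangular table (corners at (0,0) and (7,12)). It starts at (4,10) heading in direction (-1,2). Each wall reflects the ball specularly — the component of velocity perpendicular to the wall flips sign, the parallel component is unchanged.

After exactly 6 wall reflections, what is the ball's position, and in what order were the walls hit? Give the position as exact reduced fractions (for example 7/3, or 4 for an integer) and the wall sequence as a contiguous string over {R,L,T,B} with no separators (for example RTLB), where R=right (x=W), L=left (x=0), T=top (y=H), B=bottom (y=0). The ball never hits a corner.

1. t=1 → T at (3,12); v=(-1,-2)
2. t=3 → L at (0,6); v=(1,-2)
3. t=3 → B at (3,0); v=(1,2)
4. t=4 → R at (7,8); v=(-1,2)
5. t=2 → T at (5,12); v=(-1,-2)
6. t=5 → L at (0,2); v=(1,-2)

Final position: (0,2)
Wall sequence: TLBRTL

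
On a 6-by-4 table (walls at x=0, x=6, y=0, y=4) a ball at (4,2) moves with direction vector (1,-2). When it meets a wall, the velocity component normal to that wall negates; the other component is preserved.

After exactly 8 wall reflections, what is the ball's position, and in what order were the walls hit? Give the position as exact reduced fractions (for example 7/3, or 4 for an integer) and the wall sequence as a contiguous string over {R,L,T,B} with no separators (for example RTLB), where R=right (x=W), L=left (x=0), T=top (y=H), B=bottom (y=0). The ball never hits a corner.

Final position: (3,4)
Wall sequence: BRTBTLBT

1. t=1 → B at (5,0); v=(1,2)
2. t=1 → R at (6,2); v=(-1,2)
3. t=1 → T at (5,4); v=(-1,-2)
4. t=2 → B at (3,0); v=(-1,2)
5. t=2 → T at (1,4); v=(-1,-2)
6. t=1 → L at (0,2); v=(1,-2)
7. t=1 → B at (1,0); v=(1,2)
8. t=2 → T at (3,4); v=(1,-2)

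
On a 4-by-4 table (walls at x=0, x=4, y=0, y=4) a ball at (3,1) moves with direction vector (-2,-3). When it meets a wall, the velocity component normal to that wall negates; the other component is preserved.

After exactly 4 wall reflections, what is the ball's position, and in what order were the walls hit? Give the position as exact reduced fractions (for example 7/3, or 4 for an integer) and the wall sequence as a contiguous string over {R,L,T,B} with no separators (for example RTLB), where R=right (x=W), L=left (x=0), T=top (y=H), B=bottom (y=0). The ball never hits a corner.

1. t=1/3 → B at (7/3,0); v=(-2,3)
2. t=7/6 → L at (0,7/2); v=(2,3)
3. t=1/6 → T at (1/3,4); v=(2,-3)
4. t=4/3 → B at (3,0); v=(2,3)

Final position: (3,0)
Wall sequence: BLTB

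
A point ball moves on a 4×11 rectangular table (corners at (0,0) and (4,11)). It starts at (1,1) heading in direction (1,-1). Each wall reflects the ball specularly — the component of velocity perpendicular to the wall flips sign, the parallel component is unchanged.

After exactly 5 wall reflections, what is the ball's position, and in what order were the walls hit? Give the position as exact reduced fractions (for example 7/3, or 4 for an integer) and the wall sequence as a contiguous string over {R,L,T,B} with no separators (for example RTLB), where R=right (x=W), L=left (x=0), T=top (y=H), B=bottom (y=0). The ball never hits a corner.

Final position: (3,11)
Wall sequence: BRLRT

1. t=1 → B at (2,0); v=(1,1)
2. t=2 → R at (4,2); v=(-1,1)
3. t=4 → L at (0,6); v=(1,1)
4. t=4 → R at (4,10); v=(-1,1)
5. t=1 → T at (3,11); v=(-1,-1)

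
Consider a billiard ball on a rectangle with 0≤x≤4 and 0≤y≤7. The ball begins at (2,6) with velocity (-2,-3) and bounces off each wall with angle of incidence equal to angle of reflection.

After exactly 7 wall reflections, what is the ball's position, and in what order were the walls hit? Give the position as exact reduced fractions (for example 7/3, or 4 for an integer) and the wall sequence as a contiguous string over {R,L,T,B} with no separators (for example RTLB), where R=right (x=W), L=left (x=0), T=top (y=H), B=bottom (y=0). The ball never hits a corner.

Final position: (4,1)
Wall sequence: LBRTLBR

1. t=1 → L at (0,3); v=(2,-3)
2. t=1 → B at (2,0); v=(2,3)
3. t=1 → R at (4,3); v=(-2,3)
4. t=4/3 → T at (4/3,7); v=(-2,-3)
5. t=2/3 → L at (0,5); v=(2,-3)
6. t=5/3 → B at (10/3,0); v=(2,3)
7. t=1/3 → R at (4,1); v=(-2,3)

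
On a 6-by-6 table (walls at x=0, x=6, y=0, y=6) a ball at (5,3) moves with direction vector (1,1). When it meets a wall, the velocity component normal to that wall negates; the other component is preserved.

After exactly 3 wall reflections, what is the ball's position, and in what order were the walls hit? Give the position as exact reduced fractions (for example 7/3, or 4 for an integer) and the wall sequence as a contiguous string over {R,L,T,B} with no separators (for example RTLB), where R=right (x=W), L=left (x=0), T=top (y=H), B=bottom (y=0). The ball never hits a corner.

1. t=1 → R at (6,4); v=(-1,1)
2. t=2 → T at (4,6); v=(-1,-1)
3. t=4 → L at (0,2); v=(1,-1)

Final position: (0,2)
Wall sequence: RTL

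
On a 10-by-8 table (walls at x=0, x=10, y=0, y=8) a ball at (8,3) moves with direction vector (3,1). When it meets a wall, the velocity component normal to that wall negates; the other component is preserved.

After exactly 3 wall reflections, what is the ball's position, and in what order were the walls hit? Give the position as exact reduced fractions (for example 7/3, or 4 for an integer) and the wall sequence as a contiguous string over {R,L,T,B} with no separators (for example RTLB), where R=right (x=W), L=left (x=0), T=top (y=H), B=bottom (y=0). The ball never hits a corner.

Final position: (3,8)
Wall sequence: RLT

1. t=2/3 → R at (10,11/3); v=(-3,1)
2. t=10/3 → L at (0,7); v=(3,1)
3. t=1 → T at (3,8); v=(3,-1)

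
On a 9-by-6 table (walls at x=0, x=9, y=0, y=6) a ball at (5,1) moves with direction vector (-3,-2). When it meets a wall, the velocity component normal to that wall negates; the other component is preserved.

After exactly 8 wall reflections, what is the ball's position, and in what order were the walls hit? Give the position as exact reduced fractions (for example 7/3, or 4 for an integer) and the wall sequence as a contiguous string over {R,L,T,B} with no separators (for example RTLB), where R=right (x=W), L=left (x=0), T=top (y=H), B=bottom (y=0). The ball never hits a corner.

Final position: (9,11/3)
Wall sequence: BLTRBLTR

1. t=1/2 → B at (7/2,0); v=(-3,2)
2. t=7/6 → L at (0,7/3); v=(3,2)
3. t=11/6 → T at (11/2,6); v=(3,-2)
4. t=7/6 → R at (9,11/3); v=(-3,-2)
5. t=11/6 → B at (7/2,0); v=(-3,2)
6. t=7/6 → L at (0,7/3); v=(3,2)
7. t=11/6 → T at (11/2,6); v=(3,-2)
8. t=7/6 → R at (9,11/3); v=(-3,-2)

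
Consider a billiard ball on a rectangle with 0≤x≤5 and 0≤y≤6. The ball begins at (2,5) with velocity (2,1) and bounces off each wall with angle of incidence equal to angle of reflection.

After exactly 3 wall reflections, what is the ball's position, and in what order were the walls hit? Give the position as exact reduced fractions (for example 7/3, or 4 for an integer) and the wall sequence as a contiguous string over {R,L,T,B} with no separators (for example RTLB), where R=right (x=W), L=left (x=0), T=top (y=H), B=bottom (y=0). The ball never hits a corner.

1. t=1 → T at (4,6); v=(2,-1)
2. t=1/2 → R at (5,11/2); v=(-2,-1)
3. t=5/2 → L at (0,3); v=(2,-1)

Final position: (0,3)
Wall sequence: TRL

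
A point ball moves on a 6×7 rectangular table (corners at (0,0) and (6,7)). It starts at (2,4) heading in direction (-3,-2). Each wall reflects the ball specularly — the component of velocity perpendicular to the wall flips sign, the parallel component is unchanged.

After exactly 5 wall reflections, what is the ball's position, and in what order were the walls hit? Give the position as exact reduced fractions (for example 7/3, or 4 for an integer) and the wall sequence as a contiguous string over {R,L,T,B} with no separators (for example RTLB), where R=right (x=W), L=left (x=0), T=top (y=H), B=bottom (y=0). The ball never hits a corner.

1. t=2/3 → L at (0,8/3); v=(3,-2)
2. t=4/3 → B at (4,0); v=(3,2)
3. t=2/3 → R at (6,4/3); v=(-3,2)
4. t=2 → L at (0,16/3); v=(3,2)
5. t=5/6 → T at (5/2,7); v=(3,-2)

Final position: (5/2,7)
Wall sequence: LBRLT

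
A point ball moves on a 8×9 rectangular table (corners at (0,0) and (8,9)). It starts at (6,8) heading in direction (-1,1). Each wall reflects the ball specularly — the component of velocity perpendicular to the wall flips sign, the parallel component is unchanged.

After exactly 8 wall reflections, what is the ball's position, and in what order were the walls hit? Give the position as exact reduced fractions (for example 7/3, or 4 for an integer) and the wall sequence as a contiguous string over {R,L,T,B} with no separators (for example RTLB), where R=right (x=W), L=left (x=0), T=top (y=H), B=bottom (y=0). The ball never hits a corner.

1. t=1 → T at (5,9); v=(-1,-1)
2. t=5 → L at (0,4); v=(1,-1)
3. t=4 → B at (4,0); v=(1,1)
4. t=4 → R at (8,4); v=(-1,1)
5. t=5 → T at (3,9); v=(-1,-1)
6. t=3 → L at (0,6); v=(1,-1)
7. t=6 → B at (6,0); v=(1,1)
8. t=2 → R at (8,2); v=(-1,1)

Final position: (8,2)
Wall sequence: TLBRTLBR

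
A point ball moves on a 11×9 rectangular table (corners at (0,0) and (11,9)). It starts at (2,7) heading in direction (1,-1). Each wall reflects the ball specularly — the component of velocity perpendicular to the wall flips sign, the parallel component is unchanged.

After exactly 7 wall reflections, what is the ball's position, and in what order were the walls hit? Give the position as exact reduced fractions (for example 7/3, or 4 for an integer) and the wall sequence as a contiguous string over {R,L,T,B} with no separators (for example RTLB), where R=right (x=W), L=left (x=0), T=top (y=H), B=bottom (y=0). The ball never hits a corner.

1. t=7 → B at (9,0); v=(1,1)
2. t=2 → R at (11,2); v=(-1,1)
3. t=7 → T at (4,9); v=(-1,-1)
4. t=4 → L at (0,5); v=(1,-1)
5. t=5 → B at (5,0); v=(1,1)
6. t=6 → R at (11,6); v=(-1,1)
7. t=3 → T at (8,9); v=(-1,-1)

Final position: (8,9)
Wall sequence: BRTLBRT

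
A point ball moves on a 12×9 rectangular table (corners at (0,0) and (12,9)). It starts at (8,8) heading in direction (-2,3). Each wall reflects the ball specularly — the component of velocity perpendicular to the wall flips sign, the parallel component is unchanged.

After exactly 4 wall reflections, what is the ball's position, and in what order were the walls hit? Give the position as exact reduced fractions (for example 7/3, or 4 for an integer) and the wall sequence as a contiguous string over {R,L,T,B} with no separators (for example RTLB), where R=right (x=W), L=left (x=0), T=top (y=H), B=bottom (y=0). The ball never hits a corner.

1. t=1/3 → T at (22/3,9); v=(-2,-3)
2. t=3 → B at (4/3,0); v=(-2,3)
3. t=2/3 → L at (0,2); v=(2,3)
4. t=7/3 → T at (14/3,9); v=(2,-3)

Final position: (14/3,9)
Wall sequence: TBLT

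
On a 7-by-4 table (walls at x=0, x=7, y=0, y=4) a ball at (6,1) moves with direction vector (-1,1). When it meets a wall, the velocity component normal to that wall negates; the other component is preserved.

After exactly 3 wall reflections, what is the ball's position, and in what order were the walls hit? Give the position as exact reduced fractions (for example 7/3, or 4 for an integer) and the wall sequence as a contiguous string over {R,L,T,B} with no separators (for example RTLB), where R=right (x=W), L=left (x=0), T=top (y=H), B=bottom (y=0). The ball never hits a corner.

1. t=3 → T at (3,4); v=(-1,-1)
2. t=3 → L at (0,1); v=(1,-1)
3. t=1 → B at (1,0); v=(1,1)

Final position: (1,0)
Wall sequence: TLB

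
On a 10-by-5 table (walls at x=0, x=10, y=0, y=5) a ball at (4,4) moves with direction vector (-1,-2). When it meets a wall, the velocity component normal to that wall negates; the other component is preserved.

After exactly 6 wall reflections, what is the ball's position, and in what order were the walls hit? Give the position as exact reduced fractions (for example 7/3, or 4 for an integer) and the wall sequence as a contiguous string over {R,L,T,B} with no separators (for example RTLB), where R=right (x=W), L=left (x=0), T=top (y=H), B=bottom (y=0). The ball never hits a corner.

1. t=2 → B at (2,0); v=(-1,2)
2. t=2 → L at (0,4); v=(1,2)
3. t=1/2 → T at (1/2,5); v=(1,-2)
4. t=5/2 → B at (3,0); v=(1,2)
5. t=5/2 → T at (11/2,5); v=(1,-2)
6. t=5/2 → B at (8,0); v=(1,2)

Final position: (8,0)
Wall sequence: BLTBTB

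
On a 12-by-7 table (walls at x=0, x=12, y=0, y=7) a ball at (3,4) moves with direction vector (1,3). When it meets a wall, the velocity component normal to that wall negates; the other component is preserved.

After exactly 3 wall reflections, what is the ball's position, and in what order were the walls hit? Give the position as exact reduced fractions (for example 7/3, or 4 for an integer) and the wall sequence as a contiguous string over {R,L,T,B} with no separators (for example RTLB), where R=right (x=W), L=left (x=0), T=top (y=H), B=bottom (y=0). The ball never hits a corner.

Final position: (26/3,7)
Wall sequence: TBT

1. t=1 → T at (4,7); v=(1,-3)
2. t=7/3 → B at (19/3,0); v=(1,3)
3. t=7/3 → T at (26/3,7); v=(1,-3)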